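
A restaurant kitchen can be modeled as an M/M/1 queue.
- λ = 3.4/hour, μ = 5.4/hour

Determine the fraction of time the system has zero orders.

ρ = λ/μ = 3.4/5.4 = 0.6296
P(0) = 1 - ρ = 1 - 0.6296 = 0.3704
The server is idle 37.04% of the time.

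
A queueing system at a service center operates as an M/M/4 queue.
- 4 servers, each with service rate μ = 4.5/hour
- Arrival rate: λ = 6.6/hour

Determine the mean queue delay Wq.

Traffic intensity: ρ = λ/(cμ) = 6.6/(4×4.5) = 0.3667
Since ρ = 0.3667 < 1, system is stable.
Offered load a = λ/μ = cρ = 6.6/4.5 = 1.4667
P₀ = [ Σₙ₌₀^3 aⁿ/n! + a^4/(4!(1-ρ)) ]⁻¹
Σ = a^0/0! + a^1/1! + a^2/2! + a^3/3! = 1.0000000 + 1.4666667 + 1.0755556 + 0.52582716 = 4.0680
a^4/(4!(1-ρ)) = 4.6273/(24 × 0.6333) = 0.3044
P₀ = 1/(4.0680 + 0.3044) = 0.2287
Lq = P₀·a^4·ρ / (4!(1-ρ)²) = 0.2287 × 4.6273 × 0.3667 / (24 × 0.4011) = 0.04031
Wq = Lq/λ = 0.040308/6.6 = 0.006107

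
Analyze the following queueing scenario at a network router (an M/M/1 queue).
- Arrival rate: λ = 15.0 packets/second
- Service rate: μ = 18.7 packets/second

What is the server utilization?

Server utilization: ρ = λ/μ
ρ = 15.0/18.7 = 0.8021
The server is busy 80.21% of the time.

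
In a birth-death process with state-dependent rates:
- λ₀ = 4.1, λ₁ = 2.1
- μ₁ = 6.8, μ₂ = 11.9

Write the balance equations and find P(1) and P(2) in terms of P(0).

Balance equations:
State 0: λ₀P₀ = μ₁P₁ → P₁ = (λ₀/μ₁)P₀ = (4.1/6.8)P₀ = 0.6029P₀
State 1: P₂ = (λ₀λ₁)/(μ₁μ₂)P₀ = (4.1×2.1)/(6.8×11.9)P₀ = 0.1064P₀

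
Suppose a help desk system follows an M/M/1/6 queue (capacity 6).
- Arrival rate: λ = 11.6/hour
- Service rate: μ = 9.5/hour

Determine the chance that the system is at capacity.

ρ = λ/μ = 11.6/9.5 = 1.22105
P₀ = (1-ρ)/(1-ρ^(K+1)) = (1-1.22105)/(1-1.22105^7) = -0.22105/-3.0470 = 0.07255
P_K = P₀×ρ^K = 0.072547 × 1.22105^6 = 0.072547 × 3.3144 = 0.2404
Blocking probability = 24.04%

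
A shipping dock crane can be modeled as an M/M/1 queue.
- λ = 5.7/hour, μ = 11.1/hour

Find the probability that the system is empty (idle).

ρ = λ/μ = 5.7/11.1 = 0.5135
P(0) = 1 - ρ = 1 - 0.5135 = 0.4865
The server is idle 48.65% of the time.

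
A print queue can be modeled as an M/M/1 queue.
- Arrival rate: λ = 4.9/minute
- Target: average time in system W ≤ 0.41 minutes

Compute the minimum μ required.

For M/M/1: W = 1/(μ-λ)
Need W ≤ 0.41, so 1/(μ-λ) ≤ 0.41
μ - λ ≥ 1/0.41 = 2.4390
μ ≥ 4.9 + 2.4390 = 7.3390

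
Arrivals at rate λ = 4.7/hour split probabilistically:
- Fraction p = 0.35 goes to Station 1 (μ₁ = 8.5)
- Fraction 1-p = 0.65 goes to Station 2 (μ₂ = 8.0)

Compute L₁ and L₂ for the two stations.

Effective rates: λ₁ = 4.7×0.35 = 1.645, λ₂ = 4.7×0.65 = 3.055
Station 1: ρ₁ = 1.645/8.5 = 0.19353, L₁ = ρ₁/(1-ρ₁) = 0.19353/(1-0.19353) = 0.2400
Station 2: ρ₂ = 3.055/8.0 = 0.38188, L₂ = ρ₂/(1-ρ₂) = 0.38188/(1-0.38188) = 0.6178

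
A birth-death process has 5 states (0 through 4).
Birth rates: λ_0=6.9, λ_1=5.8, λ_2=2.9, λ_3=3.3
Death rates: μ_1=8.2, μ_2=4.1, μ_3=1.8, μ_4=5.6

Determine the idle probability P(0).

Ratios P(n)/P(0) = (λ₀···λₙ₋₁)/(μ₁···μₙ):
P(1)/P(0) = (6.9)/(8.2) = 0.8415
P(2)/P(0) = (6.9×5.8)/(8.2×4.1) = 1.1904
P(3)/P(0) = (6.9×5.8×2.9)/(8.2×4.1×1.8) = 1.9178
P(4)/P(0) = (6.9×5.8×2.9×3.3)/(8.2×4.1×1.8×5.6) = 1.1301

Normalization: ∑ P(n) = 1
P(0) × (1.0000 + 0.8415 + 1.1904 + 1.9178 + 1.1301) = 1
P(0) × 6.0798 = 1
P(0) = 1/6.0798 = 0.1645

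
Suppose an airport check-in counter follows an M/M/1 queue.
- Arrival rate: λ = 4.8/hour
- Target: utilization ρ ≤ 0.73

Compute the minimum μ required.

ρ = λ/μ, so μ = λ/ρ
μ ≥ 4.8/0.73 = 6.5753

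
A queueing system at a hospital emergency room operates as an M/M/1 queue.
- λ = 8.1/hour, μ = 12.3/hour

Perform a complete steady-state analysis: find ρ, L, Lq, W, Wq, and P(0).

Step 1: ρ = λ/μ = 8.1/12.3 = 0.6585
Step 2: L = λ/(μ-λ) = 8.1/4.20 = 1.9286
Step 3: Lq = λ²/(μ(μ-λ)) = 65.61/(12.3×4.20) = 1.2700
Step 4: W = 1/(μ-λ) = 1/4.20 = 0.2381
Step 5: Wq = λ/(μ(μ-λ)) = 8.1/(12.3×4.20) = 0.1568
Step 6: P(0) = 1-ρ = 0.3415
Verify: L = λW = 8.1×0.2381 = 1.9286 ✔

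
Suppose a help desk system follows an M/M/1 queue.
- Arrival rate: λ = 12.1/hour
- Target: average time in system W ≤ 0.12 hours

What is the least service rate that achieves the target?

For M/M/1: W = 1/(μ-λ)
Need W ≤ 0.12, so 1/(μ-λ) ≤ 0.12
μ - λ ≥ 1/0.12 = 8.3333
μ ≥ 12.1 + 8.3333 = 20.4333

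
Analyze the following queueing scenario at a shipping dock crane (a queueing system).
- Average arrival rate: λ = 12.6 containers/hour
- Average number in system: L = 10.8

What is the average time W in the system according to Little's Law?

Little's Law: L = λW, so W = L/λ
W = 10.8/12.6 = 0.8571 hours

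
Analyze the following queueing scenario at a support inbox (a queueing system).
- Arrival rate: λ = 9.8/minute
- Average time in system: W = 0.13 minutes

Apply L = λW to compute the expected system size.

Little's Law: L = λW
L = 9.8 × 0.13 = 1.2740 emails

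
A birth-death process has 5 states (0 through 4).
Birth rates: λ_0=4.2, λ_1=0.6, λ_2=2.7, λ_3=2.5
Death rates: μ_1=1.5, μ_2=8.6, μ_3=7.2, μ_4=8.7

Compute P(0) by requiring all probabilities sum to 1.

Ratios P(n)/P(0) = (λ₀···λₙ₋₁)/(μ₁···μₙ):
P(1)/P(0) = (4.2)/(1.5) = 2.8000
P(2)/P(0) = (4.2×0.6)/(1.5×8.6) = 0.19535
P(3)/P(0) = (4.2×0.6×2.7)/(1.5×8.6×7.2) = 0.073256
P(4)/P(0) = (4.2×0.6×2.7×2.5)/(1.5×8.6×7.2×8.7) = 0.021051

Normalization: ∑ P(n) = 1
P(0) × (1.0000 + 2.8000 + 0.19535 + 0.073256 + 0.021051) = 1
P(0) × 4.0897 = 1
P(0) = 1/4.0897 = 0.2445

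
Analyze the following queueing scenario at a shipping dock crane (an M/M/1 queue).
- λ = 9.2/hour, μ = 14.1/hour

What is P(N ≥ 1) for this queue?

ρ = λ/μ = 9.2/14.1 = 0.6525
P(N ≥ n) = ρⁿ
P(N ≥ 1) = 0.6525^1
P(N ≥ 1) = 0.6525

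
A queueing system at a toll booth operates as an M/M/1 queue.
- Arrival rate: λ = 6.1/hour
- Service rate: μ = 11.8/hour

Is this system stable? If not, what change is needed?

Stability requires ρ = λ/(cμ) < 1
ρ = 6.1/(1 × 11.8) = 6.1/11.80 = 0.5169
Since 0.5169 < 1, the system is STABLE.
The server is busy 51.69% of the time.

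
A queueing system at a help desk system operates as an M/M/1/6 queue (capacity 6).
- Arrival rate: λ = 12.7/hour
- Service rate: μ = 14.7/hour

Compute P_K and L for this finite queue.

ρ = λ/μ = 12.7/14.7 = 0.86395
P₀ = (1-ρ)/(1-ρ^(K+1)) = (1-0.86395)/(1-0.86395^7) = 0.13605/0.64073 = 0.2123
P_K = P₀×ρ^K = 0.21234 × 0.86395^6 = 0.21234 × 0.41585 = 0.08830
Blocking probability P_6 = 0.08830 (8.83%)
L = ρ[1 - (K+1)ρ^K + Kρ^(K+1)] / [(1-ρ)(1-ρ^(K+1))]
L = 0.86395 × (1 - 7×0.415845 + 6×0.359269) / ((1 - 0.86395) × (1 - 0.359269)) = 2.4252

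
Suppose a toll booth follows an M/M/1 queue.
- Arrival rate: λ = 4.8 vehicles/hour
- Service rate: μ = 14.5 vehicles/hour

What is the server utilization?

Server utilization: ρ = λ/μ
ρ = 4.8/14.5 = 0.3310
The server is busy 33.10% of the time.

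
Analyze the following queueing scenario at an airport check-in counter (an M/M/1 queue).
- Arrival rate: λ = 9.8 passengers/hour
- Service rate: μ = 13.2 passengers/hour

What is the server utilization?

Server utilization: ρ = λ/μ
ρ = 9.8/13.2 = 0.7424
The server is busy 74.24% of the time.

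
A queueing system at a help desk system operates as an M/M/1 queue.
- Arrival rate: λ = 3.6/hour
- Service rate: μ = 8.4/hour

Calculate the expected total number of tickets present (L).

ρ = λ/μ = 3.6/8.4 = 0.4286
For M/M/1: L = λ/(μ-λ)
L = 3.6/(8.4-3.6) = 3.6/4.80
L = 0.7500 tickets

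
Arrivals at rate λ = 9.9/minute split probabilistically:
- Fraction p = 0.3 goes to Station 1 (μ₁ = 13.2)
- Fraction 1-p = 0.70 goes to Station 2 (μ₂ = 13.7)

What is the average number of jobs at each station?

Effective rates: λ₁ = 9.9×0.3 = 2.97, λ₂ = 9.9×0.70 = 6.93
Station 1: ρ₁ = 2.97/13.2 = 0.2250, L₁ = ρ₁/(1-ρ₁) = 0.2250/(1-0.2250) = 0.2903
Station 2: ρ₂ = 6.93/13.7 = 0.50584, L₂ = ρ₂/(1-ρ₂) = 0.50584/(1-0.50584) = 1.0236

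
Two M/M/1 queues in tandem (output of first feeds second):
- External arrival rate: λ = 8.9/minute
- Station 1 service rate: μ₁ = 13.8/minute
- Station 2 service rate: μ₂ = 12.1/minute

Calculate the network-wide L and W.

By Jackson's theorem, each station behaves as independent M/M/1.
Station 1: ρ₁ = 8.9/13.8 = 0.6449, L₁ = ρ₁/(1-ρ₁) = λ/(μ₁-λ) = 8.9/4.90 = 1.8163
Station 2: ρ₂ = 8.9/12.1 = 0.7355, L₂ = ρ₂/(1-ρ₂) = λ/(μ₂-λ) = 8.9/3.20 = 2.7813
Total: L = L₁ + L₂ = 1.8163 + 2.7813 = 4.5976
W = L/λ = 4.5976/8.9 = 0.5166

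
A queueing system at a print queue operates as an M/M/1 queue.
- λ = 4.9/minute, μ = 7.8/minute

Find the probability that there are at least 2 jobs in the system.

ρ = λ/μ = 4.9/7.8 = 0.6282
P(N ≥ n) = ρⁿ
P(N ≥ 2) = 0.6282^2
P(N ≥ 2) = 0.3946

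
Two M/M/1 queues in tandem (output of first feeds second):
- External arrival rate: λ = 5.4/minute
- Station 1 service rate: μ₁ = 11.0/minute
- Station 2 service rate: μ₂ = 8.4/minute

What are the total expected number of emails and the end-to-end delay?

By Jackson's theorem, each station behaves as independent M/M/1.
Station 1: ρ₁ = 5.4/11.0 = 0.4909, L₁ = ρ₁/(1-ρ₁) = λ/(μ₁-λ) = 5.4/5.60 = 0.9643
Station 2: ρ₂ = 5.4/8.4 = 0.6429, L₂ = ρ₂/(1-ρ₂) = λ/(μ₂-λ) = 5.4/3.00 = 1.8000
Total: L = L₁ + L₂ = 0.9643 + 1.8000 = 2.7643
W = L/λ = 2.7643/5.4 = 0.5119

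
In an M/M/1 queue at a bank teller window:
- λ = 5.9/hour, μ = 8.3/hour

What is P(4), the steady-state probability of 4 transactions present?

ρ = λ/μ = 5.9/8.3 = 0.71084
P(n) = (1-ρ)ρⁿ
P(4) = (1-0.71084) × 0.71084^4
P(4) = 0.2892 × 0.2553
P(4) = 0.07383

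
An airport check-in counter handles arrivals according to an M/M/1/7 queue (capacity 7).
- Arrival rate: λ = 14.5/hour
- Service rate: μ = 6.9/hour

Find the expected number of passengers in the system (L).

ρ = λ/μ = 14.5/6.9 = 2.1014
P₀ = (1-ρ)/(1-ρ^(K+1)) = (1-2.1014)/(1-2.1014^8) = -1.1014/-379.2505 = 0.002904
P_K = P₀×ρ^K = 0.002904 × 2.1014^7 = 0.002904 × 180.9510 = 0.5255
L = ρ[1 - (K+1)ρ^K + Kρ^(K+1)] / [(1-ρ)(1-ρ^(K+1))]
L = 2.1014 × (1 - 8×180.9510 + 7×380.2505) / ((1 - 2.1014) × (1 - 380.2505)) = 6.1132 passengers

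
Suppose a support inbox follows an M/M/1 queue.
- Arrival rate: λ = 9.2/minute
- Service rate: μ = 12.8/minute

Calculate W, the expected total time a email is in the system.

First, compute utilization: ρ = λ/μ = 9.2/12.8 = 0.7187
For M/M/1: W = 1/(μ-λ)
W = 1/(12.8-9.2) = 1/3.60
W = 0.2778 minutes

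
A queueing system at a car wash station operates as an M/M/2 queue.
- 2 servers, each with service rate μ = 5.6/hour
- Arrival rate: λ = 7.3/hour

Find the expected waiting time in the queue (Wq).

Traffic intensity: ρ = λ/(cμ) = 7.3/(2×5.6) = 0.6518
Since ρ = 0.6518 < 1, system is stable.
Offered load a = λ/μ = cρ = 7.3/5.6 = 1.3036
P₀ = [ Σₙ₌₀^1 aⁿ/n! + a^2/(2!(1-ρ)) ]⁻¹
Σ = a^0/0! + a^1/1! = 1.0000 + 1.3036 = 2.3036
a^2/(2!(1-ρ)) = 1.69930/(2 × 0.348214) = 2.4400
P₀ = 1/(2.3036 + 2.4400) = 0.2108
Lq = P₀·a^2·ρ / (2!(1-ρ)²) = 0.21081 × 1.6993 × 0.65179 / (2 × 0.12125) = 0.9628
Wq = Lq/λ = 0.9628/7.3 = 0.1319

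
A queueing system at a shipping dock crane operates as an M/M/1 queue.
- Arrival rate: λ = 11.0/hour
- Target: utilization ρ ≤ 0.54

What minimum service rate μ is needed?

ρ = λ/μ, so μ = λ/ρ
μ ≥ 11.0/0.54 = 20.3704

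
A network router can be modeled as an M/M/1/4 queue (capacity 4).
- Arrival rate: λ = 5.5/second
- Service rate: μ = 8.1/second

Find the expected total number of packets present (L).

ρ = λ/μ = 5.5/8.1 = 0.6790
P₀ = (1-ρ)/(1-ρ^(K+1)) = (1-0.6790)/(1-0.6790^5) = 0.3210/0.8557 = 0.3751
P_K = P₀×ρ^K = 0.37514 × 0.6790^4 = 0.37514 × 0.21256 = 0.07974
L = ρ[1 - (K+1)ρ^K + Kρ^(K+1)] / [(1-ρ)(1-ρ^(K+1))]
L = 0.6790 × (1 - 5×0.21256 + 4×0.14433) / ((1 - 0.6790) × (1 - 0.14433)) = 1.2719 packets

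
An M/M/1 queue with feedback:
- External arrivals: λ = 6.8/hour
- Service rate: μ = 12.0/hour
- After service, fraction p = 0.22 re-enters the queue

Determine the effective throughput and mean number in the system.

Effective arrival rate: λ_eff = λ/(1-p) = 6.8/(1-0.22) = 6.8/0.78 = 8.7179487
ρ = λ_eff/μ = 8.7179487/12.0 = 0.7264957
L = ρ/(1-ρ) = 0.7264957/(1-0.7264957) = 2.6562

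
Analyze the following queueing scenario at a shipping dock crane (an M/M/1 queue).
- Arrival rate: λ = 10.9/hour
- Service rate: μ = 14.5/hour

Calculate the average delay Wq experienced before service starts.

First, compute utilization: ρ = λ/μ = 10.9/14.5 = 0.7517
For M/M/1: Wq = λ/(μ(μ-λ))
Wq = 10.9/(14.5 × (14.5-10.9))
Wq = 10.9/(14.5 × 3.60)
Wq = 0.2088 hours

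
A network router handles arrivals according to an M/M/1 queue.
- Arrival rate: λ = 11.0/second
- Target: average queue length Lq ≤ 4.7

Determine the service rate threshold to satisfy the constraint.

For M/M/1: Lq = λ²/(μ(μ-λ))
Need Lq ≤ 4.7, i.e. μ(μ-λ) ≥ λ²/4.7
μ² - 11.0μ - 121.00/4.7 ≥ 0  →  μ² - 11.0μ - 25.74468 ≥ 0
Quadratic formula (positive root): μ = [λ + √(λ² + 4×25.74468)]/2
Discriminant: 121.00 + 4×25.74468 = 223.9787, √223.9787 = 14.96592
μ ≥ (11.0 + 14.96592)/2 = 12.9830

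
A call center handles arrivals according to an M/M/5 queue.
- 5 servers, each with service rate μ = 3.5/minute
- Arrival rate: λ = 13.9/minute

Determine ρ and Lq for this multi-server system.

Traffic intensity: ρ = λ/(cμ) = 13.9/(5×3.5) = 0.7943
Since ρ = 0.7943 < 1, system is stable.
Offered load a = λ/μ = cρ = 13.9/3.5 = 3.9714
P₀ = [ Σₙ₌₀^4 aⁿ/n! + a^5/(5!(1-ρ)) ]⁻¹
Σ = a^0/0! + a^1/1! + a^2/2! + a^3/3! + a^4/4! = 1.0000 + 3.9714 + 7.8861 + 10.4397 + 10.3652 = 33.6624
a^5/(5!(1-ρ)) = 987.9473/(120 × 0.2057143) = 40.0210
P₀ = 1/(33.6624 + 40.0210) = 0.01357
Lq = P₀·a^5·ρ / (5!(1-ρ)²) = 0.0135716 × 987.9473 × 0.794286 / (120 × 0.0423184) = 2.0972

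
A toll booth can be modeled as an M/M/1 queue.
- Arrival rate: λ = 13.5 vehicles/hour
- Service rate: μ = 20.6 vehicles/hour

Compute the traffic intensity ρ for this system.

Server utilization: ρ = λ/μ
ρ = 13.5/20.6 = 0.6553
The server is busy 65.53% of the time.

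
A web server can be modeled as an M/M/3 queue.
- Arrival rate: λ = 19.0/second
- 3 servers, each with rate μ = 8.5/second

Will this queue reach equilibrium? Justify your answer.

Stability requires ρ = λ/(cμ) < 1
ρ = 19.0/(3 × 8.5) = 19.0/25.50 = 0.7451
Since 0.7451 < 1, the system is STABLE.
The servers are busy 74.51% of the time.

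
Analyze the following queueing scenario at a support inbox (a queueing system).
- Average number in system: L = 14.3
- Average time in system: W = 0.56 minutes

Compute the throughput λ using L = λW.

Little's Law: L = λW, so λ = L/W
λ = 14.3/0.56 = 25.5357 emails/minute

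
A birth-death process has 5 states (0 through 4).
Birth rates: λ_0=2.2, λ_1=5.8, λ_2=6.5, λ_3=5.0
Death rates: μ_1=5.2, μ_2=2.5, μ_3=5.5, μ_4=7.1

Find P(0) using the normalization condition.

Ratios P(n)/P(0) = (λ₀···λₙ₋₁)/(μ₁···μₙ):
P(1)/P(0) = (2.2)/(5.2) = 0.4231
P(2)/P(0) = (2.2×5.8)/(5.2×2.5) = 0.9815
P(3)/P(0) = (2.2×5.8×6.5)/(5.2×2.5×5.5) = 1.1600
P(4)/P(0) = (2.2×5.8×6.5×5.0)/(5.2×2.5×5.5×7.1) = 0.8169

Normalization: ∑ P(n) = 1
P(0) × (1.0000 + 0.4231 + 0.9815 + 1.1600 + 0.8169) = 1
P(0) × 4.3815 = 1
P(0) = 1/4.3815 = 0.2282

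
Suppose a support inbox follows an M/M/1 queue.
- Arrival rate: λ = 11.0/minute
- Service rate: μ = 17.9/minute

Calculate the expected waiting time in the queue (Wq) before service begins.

First, compute utilization: ρ = λ/μ = 11.0/17.9 = 0.6145
For M/M/1: Wq = λ/(μ(μ-λ))
Wq = 11.0/(17.9 × (17.9-11.0))
Wq = 11.0/(17.9 × 6.90)
Wq = 0.08906 minutes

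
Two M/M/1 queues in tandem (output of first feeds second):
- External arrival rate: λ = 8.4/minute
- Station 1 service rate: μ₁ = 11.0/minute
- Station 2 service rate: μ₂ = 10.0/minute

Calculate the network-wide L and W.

By Jackson's theorem, each station behaves as independent M/M/1.
Station 1: ρ₁ = 8.4/11.0 = 0.7636, L₁ = ρ₁/(1-ρ₁) = λ/(μ₁-λ) = 8.4/2.60 = 3.2308
Station 2: ρ₂ = 8.4/10.0 = 0.8400, L₂ = ρ₂/(1-ρ₂) = λ/(μ₂-λ) = 8.4/1.60 = 5.2500
Total: L = L₁ + L₂ = 3.2308 + 5.2500 = 8.4808
W = L/λ = 8.4808/8.4 = 1.0096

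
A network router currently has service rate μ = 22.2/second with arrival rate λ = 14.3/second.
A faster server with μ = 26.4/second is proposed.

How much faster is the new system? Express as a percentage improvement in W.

System 1: ρ₁ = 14.3/22.2 = 0.6441, W₁ = 1/(22.2-14.3) = 0.12658
System 2: ρ₂ = 14.3/26.4 = 0.5417, W₂ = 1/(26.4-14.3) = 0.082645
Improvement: (W₁-W₂)/W₁ = (0.12658-0.082645)/0.12658 = 34.71%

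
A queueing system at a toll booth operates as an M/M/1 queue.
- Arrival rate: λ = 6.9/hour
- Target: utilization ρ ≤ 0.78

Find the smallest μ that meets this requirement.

ρ = λ/μ, so μ = λ/ρ
μ ≥ 6.9/0.78 = 8.8462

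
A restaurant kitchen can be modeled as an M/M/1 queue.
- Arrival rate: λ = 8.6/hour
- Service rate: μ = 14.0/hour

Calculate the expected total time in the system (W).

First, compute utilization: ρ = λ/μ = 8.6/14.0 = 0.6143
For M/M/1: W = 1/(μ-λ)
W = 1/(14.0-8.6) = 1/5.40
W = 0.1852 hours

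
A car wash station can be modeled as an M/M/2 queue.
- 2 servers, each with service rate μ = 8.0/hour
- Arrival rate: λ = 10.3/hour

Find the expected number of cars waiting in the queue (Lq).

Traffic intensity: ρ = λ/(cμ) = 10.3/(2×8.0) = 0.6438
Since ρ = 0.6438 < 1, system is stable.
Offered load a = λ/μ = cρ = 10.3/8.0 = 1.2875
P₀ = [ Σₙ₌₀^1 aⁿ/n! + a^2/(2!(1-ρ)) ]⁻¹
Σ = a^0/0! + a^1/1! = 1.0000 + 1.2875 = 2.2875
a^2/(2!(1-ρ)) = 1.65766/(2 × 0.356250) = 2.3265
P₀ = 1/(2.2875 + 2.3265) = 0.2167
Lq = P₀·a^2·ρ / (2!(1-ρ)²) = 0.2167 × 1.6577 × 0.6438 / (2 × 0.1269) = 0.9112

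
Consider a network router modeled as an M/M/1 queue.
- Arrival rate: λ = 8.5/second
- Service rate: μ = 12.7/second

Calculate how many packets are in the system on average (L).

ρ = λ/μ = 8.5/12.7 = 0.6693
For M/M/1: L = λ/(μ-λ)
L = 8.5/(12.7-8.5) = 8.5/4.20
L = 2.0238 packets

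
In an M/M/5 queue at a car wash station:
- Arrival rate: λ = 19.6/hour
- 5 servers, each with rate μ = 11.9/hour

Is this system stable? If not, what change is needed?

Stability requires ρ = λ/(cμ) < 1
ρ = 19.6/(5 × 11.9) = 19.6/59.50 = 0.3294
Since 0.3294 < 1, the system is STABLE.
The servers are busy 32.94% of the time.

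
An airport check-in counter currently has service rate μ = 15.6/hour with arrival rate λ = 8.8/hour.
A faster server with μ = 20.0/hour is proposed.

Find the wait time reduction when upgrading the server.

System 1: ρ₁ = 8.8/15.6 = 0.5641, W₁ = 1/(15.6-8.8) = 0.14706
System 2: ρ₂ = 8.8/20.0 = 0.4400, W₂ = 1/(20.0-8.8) = 0.089286
Improvement: (W₁-W₂)/W₁ = (0.14706-0.089286)/0.14706 = 39.29%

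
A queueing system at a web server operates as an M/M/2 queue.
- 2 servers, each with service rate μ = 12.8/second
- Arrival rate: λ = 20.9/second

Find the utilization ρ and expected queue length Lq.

Traffic intensity: ρ = λ/(cμ) = 20.9/(2×12.8) = 0.8164
Since ρ = 0.8164 < 1, system is stable.
Offered load a = λ/μ = cρ = 20.9/12.8 = 1.6328
P₀ = [ Σₙ₌₀^1 aⁿ/n! + a^2/(2!(1-ρ)) ]⁻¹
Σ = a^0/0! + a^1/1! = 1.0000 + 1.6328 = 2.6328
a^2/(2!(1-ρ)) = 2.66608/(2 × 0.183594) = 7.2608
P₀ = 1/(2.6328 + 7.2608) = 0.1011
Lq = P₀·a^2·ρ / (2!(1-ρ)²) = 0.1010753 × 2.666077 × 0.8164062 / (2 × 0.03370667) = 3.2635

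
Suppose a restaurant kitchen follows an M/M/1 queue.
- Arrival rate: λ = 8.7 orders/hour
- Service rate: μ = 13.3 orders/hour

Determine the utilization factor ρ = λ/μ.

Server utilization: ρ = λ/μ
ρ = 8.7/13.3 = 0.6541
The server is busy 65.41% of the time.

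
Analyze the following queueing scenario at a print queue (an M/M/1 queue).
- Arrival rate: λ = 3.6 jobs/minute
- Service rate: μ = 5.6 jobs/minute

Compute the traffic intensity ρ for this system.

Server utilization: ρ = λ/μ
ρ = 3.6/5.6 = 0.6429
The server is busy 64.29% of the time.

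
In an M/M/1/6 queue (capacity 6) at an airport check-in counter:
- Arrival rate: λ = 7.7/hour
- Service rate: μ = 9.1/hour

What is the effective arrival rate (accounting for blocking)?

ρ = λ/μ = 7.7/9.1 = 0.84615
P₀ = (1-ρ)/(1-ρ^(K+1)) = (1-0.84615)/(1-0.84615^7) = 0.15385/0.68945 = 0.2231
P_K = P₀×ρ^K = 0.22315 × 0.84615^6 = 0.22315 × 0.36702 = 0.08190
λ_eff = λ(1-P_K) = 7.7 × (1 - 0.08190) = 7.7 × 0.9181 = 7.0694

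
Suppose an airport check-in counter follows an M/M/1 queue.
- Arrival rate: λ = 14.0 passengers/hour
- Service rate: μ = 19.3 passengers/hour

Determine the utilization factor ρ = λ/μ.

Server utilization: ρ = λ/μ
ρ = 14.0/19.3 = 0.7254
The server is busy 72.54% of the time.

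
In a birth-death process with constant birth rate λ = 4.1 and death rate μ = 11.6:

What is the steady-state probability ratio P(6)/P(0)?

For constant rates: P(n)/P(0) = (λ/μ)^n
P(6)/P(0) = (4.1/11.6)^6 = 0.35345^6 = 0.001950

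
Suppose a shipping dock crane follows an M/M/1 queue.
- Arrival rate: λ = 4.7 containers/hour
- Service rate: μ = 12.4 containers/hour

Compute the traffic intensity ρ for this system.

Server utilization: ρ = λ/μ
ρ = 4.7/12.4 = 0.3790
The server is busy 37.90% of the time.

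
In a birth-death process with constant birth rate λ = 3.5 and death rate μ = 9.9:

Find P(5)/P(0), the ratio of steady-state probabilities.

For constant rates: P(n)/P(0) = (λ/μ)^n
P(5)/P(0) = (3.5/9.9)^5 = 0.35354^5 = 0.005523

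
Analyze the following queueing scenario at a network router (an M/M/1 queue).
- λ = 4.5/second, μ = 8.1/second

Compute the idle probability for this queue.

ρ = λ/μ = 4.5/8.1 = 0.5556
P(0) = 1 - ρ = 1 - 0.5556 = 0.4444
The server is idle 44.44% of the time.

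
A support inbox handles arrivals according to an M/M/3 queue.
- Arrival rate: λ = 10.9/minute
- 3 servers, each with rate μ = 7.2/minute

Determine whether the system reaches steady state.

Stability requires ρ = λ/(cμ) < 1
ρ = 10.9/(3 × 7.2) = 10.9/21.60 = 0.5046
Since 0.5046 < 1, the system is STABLE.
The servers are busy 50.46% of the time.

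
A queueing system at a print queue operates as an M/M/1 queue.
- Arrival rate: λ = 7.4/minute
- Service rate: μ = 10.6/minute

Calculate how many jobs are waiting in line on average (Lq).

ρ = λ/μ = 7.4/10.6 = 0.6981
For M/M/1: Lq = λ²/(μ(μ-λ))
Lq = 54.76/(10.6 × 3.20)
Lq = 1.6144 jobs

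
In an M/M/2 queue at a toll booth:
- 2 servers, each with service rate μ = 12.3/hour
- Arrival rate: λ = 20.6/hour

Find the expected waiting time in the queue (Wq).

Traffic intensity: ρ = λ/(cμ) = 20.6/(2×12.3) = 0.8374
Since ρ = 0.8374 < 1, system is stable.
Offered load a = λ/μ = cρ = 20.6/12.3 = 1.6748
P₀ = [ Σₙ₌₀^1 aⁿ/n! + a^2/(2!(1-ρ)) ]⁻¹
Σ = a^0/0! + a^1/1! = 1.0000 + 1.6748 = 2.6748
a^2/(2!(1-ρ)) = 2.8049/(2 × 0.1626) = 8.6252
P₀ = 1/(2.6748 + 8.6252) = 0.08850
Lq = P₀·a^2·ρ / (2!(1-ρ)²) = 0.08850 × 2.8049 × 0.8374 / (2 × 0.02644) = 3.9310
Wq = Lq/λ = 3.9310/20.6 = 0.1908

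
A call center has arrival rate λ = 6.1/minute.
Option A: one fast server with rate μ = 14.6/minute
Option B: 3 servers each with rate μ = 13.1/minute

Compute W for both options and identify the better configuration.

Option A: single server μ = 14.6 (M/M/1)
  ρ_A = 6.1/14.6 = 0.4178
  W_A = 1/(μ-λ) = 1/(14.6-6.1) = 1/8.50 = 0.1176

Option B: 3 servers μ = 13.1 (M/M/3)
  ρ_B = λ/(cμ) = 6.1/(3×13.1) = 0.1552
  Offered load a = λ/μ = cρ = 6.1/13.1 = 0.4656
  P₀ = [ Σₙ₌₀^2 aⁿ/n! + a^3/(3!(1-ρ)) ]⁻¹
  Σ = a^0/0! + a^1/1! + a^2/2! = 1.0000 + 0.46565 + 0.10841 = 1.5741
  a^3/(3!(1-ρ)) = 0.10097/(6 × 0.84478) = 0.01992
  P₀ = 1/(1.57406 + 0.0199195) = 0.6274
  Lq = P₀·a^3·ρ / (3!(1-ρ)²) = 0.62736 × 0.10097 × 0.15522 / (6 × 0.71366) = 0.002296
  Wq_B = Lq/λ = 0.0022961/6.1 = 0.00037641
  W_B = Wq_B + 1/μ = 0.00037641 + 0.076336 = 0.07671

Since W_B = 0.07671 < W_A = 0.1176, Option B (multiple servers) has the shorter time in system.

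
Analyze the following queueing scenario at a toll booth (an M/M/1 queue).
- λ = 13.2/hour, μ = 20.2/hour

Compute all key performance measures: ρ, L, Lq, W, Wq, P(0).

Step 1: ρ = λ/μ = 13.2/20.2 = 0.6535
Step 2: L = λ/(μ-λ) = 13.2/7.00 = 1.8857
Step 3: Lq = λ²/(μ(μ-λ)) = 174.24/(20.2×7.00) = 1.2322
Step 4: W = 1/(μ-λ) = 1/7.00 = 0.142857
Step 5: Wq = λ/(μ(μ-λ)) = 13.2/(20.2×7.00) = 0.09335
Step 6: P(0) = 1-ρ = 0.3465
Verify: L = λW = 13.2×0.142857 = 1.8857 ✔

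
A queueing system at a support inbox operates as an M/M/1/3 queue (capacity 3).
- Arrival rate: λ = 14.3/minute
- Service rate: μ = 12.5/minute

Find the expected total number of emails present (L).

ρ = λ/μ = 14.3/12.5 = 1.1440
P₀ = (1-ρ)/(1-ρ^(K+1)) = (1-1.1440)/(1-1.1440^4) = -0.1440/-0.7128 = 0.2020
P_K = P₀×ρ^K = 0.20202 × 1.1440^3 = 0.20202 × 1.4972 = 0.3025
L = ρ[1 - (K+1)ρ^K + Kρ^(K+1)] / [(1-ρ)(1-ρ^(K+1))]
L = 1.1440 × (1 - 4×1.497194 + 3×1.712790) / ((1 - 1.1440) × (1 - 1.712790)) = 1.6673 emails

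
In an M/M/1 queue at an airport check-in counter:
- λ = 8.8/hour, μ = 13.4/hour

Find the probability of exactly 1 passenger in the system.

ρ = λ/μ = 8.8/13.4 = 0.6567
P(n) = (1-ρ)ρⁿ
P(1) = (1-0.6567) × 0.6567^1
P(1) = 0.3433 × 0.6567
P(1) = 0.2254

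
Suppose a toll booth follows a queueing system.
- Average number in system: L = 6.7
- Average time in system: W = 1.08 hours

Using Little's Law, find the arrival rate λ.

Little's Law: L = λW, so λ = L/W
λ = 6.7/1.08 = 6.2037 vehicles/hour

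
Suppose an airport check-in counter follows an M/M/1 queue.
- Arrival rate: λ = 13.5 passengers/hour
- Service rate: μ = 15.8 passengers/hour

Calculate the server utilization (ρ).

Server utilization: ρ = λ/μ
ρ = 13.5/15.8 = 0.8544
The server is busy 85.44% of the time.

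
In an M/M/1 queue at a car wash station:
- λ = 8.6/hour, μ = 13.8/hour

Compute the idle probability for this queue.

ρ = λ/μ = 8.6/13.8 = 0.6232
P(0) = 1 - ρ = 1 - 0.6232 = 0.3768
The server is idle 37.68% of the time.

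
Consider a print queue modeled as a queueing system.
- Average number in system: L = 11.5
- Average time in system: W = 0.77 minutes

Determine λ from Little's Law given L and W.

Little's Law: L = λW, so λ = L/W
λ = 11.5/0.77 = 14.9351 jobs/minute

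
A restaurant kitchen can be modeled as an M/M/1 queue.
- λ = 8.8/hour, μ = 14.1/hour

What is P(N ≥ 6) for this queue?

ρ = λ/μ = 8.8/14.1 = 0.62411
P(N ≥ n) = ρⁿ
P(N ≥ 6) = 0.62411^6
P(N ≥ 6) = 0.05910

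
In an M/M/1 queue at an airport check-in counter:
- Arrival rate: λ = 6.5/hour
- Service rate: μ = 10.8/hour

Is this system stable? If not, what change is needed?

Stability requires ρ = λ/(cμ) < 1
ρ = 6.5/(1 × 10.8) = 6.5/10.80 = 0.6019
Since 0.6019 < 1, the system is STABLE.
The server is busy 60.19% of the time.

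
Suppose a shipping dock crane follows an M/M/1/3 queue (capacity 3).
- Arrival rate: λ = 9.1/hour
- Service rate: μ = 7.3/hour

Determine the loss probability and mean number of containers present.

ρ = λ/μ = 9.1/7.3 = 1.2466
P₀ = (1-ρ)/(1-ρ^(K+1)) = (1-1.2466)/(1-1.2466^4) = -0.2466/-1.4150 = 0.1743
P_K = P₀×ρ^K = 0.17428 × 1.2466^3 = 0.17428 × 1.9372 = 0.3376
Blocking probability P_3 = 0.3376 (33.76%)
L = ρ[1 - (K+1)ρ^K + Kρ^(K+1)] / [(1-ρ)(1-ρ^(K+1))]
L = 1.2466 × (1 - 4×1.93723 + 3×2.41495) / ((1 - 1.2466) × (1 - 2.41495)) = 1.7718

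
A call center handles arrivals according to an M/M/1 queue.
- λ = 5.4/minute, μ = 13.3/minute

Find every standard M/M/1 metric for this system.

Step 1: ρ = λ/μ = 5.4/13.3 = 0.4060
Step 2: L = λ/(μ-λ) = 5.4/7.90 = 0.6835
Step 3: Lq = λ²/(μ(μ-λ)) = 29.16/(13.3×7.90) = 0.2775
Step 4: W = 1/(μ-λ) = 1/7.90 = 0.12658
Step 5: Wq = λ/(μ(μ-λ)) = 5.4/(13.3×7.90) = 0.05139
Step 6: P(0) = 1-ρ = 0.5940
Verify: L = λW = 5.4×0.12658 = 0.6835 ✔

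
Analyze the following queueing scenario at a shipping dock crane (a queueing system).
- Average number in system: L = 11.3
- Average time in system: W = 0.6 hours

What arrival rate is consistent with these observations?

Little's Law: L = λW, so λ = L/W
λ = 11.3/0.6 = 18.8333 containers/hour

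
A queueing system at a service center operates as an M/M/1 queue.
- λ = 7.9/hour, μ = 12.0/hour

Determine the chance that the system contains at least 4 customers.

ρ = λ/μ = 7.9/12.0 = 0.6583
P(N ≥ n) = ρⁿ
P(N ≥ 4) = 0.6583^4
P(N ≥ 4) = 0.1878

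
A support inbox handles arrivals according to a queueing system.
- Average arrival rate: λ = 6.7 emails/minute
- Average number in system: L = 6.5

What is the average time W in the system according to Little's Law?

Little's Law: L = λW, so W = L/λ
W = 6.5/6.7 = 0.9701 minutes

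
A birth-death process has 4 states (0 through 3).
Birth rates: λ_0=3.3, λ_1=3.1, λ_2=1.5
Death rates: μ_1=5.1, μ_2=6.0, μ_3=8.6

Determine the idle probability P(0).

Ratios P(n)/P(0) = (λ₀···λₙ₋₁)/(μ₁···μₙ):
P(1)/P(0) = (3.3)/(5.1) = 0.6471
P(2)/P(0) = (3.3×3.1)/(5.1×6.0) = 0.3343
P(3)/P(0) = (3.3×3.1×1.5)/(5.1×6.0×8.6) = 0.05831

Normalization: ∑ P(n) = 1
P(0) × (1.0000 + 0.6471 + 0.3343 + 0.05831) = 1
P(0) × 2.0397 = 1
P(0) = 1/2.0397 = 0.4903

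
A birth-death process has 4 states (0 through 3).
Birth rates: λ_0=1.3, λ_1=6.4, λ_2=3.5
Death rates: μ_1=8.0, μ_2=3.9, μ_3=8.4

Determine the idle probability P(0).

Ratios P(n)/P(0) = (λ₀···λₙ₋₁)/(μ₁···μₙ):
P(1)/P(0) = (1.3)/(8.0) = 0.1625
P(2)/P(0) = (1.3×6.4)/(8.0×3.9) = 0.2667
P(3)/P(0) = (1.3×6.4×3.5)/(8.0×3.9×8.4) = 0.1111

Normalization: ∑ P(n) = 1
P(0) × (1.0000 + 0.1625 + 0.2667 + 0.1111) = 1
P(0) × 1.5403 = 1
P(0) = 1/1.5403 = 0.6492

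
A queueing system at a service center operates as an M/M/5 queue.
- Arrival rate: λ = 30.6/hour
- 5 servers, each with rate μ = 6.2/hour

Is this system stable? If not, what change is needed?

Stability requires ρ = λ/(cμ) < 1
ρ = 30.6/(5 × 6.2) = 30.6/31.00 = 0.9871
Since 0.9871 < 1, the system is STABLE.
The servers are busy 98.71% of the time.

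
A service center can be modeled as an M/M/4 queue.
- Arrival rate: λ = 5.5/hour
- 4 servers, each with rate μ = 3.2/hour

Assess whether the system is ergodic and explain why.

Stability requires ρ = λ/(cμ) < 1
ρ = 5.5/(4 × 3.2) = 5.5/12.80 = 0.4297
Since 0.4297 < 1, the system is STABLE.
The servers are busy 42.97% of the time.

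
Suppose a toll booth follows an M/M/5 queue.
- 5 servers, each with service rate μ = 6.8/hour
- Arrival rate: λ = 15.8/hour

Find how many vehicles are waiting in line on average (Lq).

Traffic intensity: ρ = λ/(cμ) = 15.8/(5×6.8) = 0.4647
Since ρ = 0.4647 < 1, system is stable.
Offered load a = λ/μ = cρ = 15.8/6.8 = 2.3235
P₀ = [ Σₙ₌₀^4 aⁿ/n! + a^5/(5!(1-ρ)) ]⁻¹
Σ = a^0/0! + a^1/1! + a^2/2! + a^3/3! + a^4/4! = 1.0000 + 2.3235 + 2.6994 + 2.0907 + 1.2145 = 9.3281
a^5/(5!(1-ρ)) = 67.7237/(120 × 0.5353) = 1.0543
P₀ = 1/(9.3281 + 1.0543) = 0.09632
Lq = P₀·a^5·ρ / (5!(1-ρ)²) = 0.096317 × 67.7237 × 0.46471 / (120 × 0.28654) = 0.08816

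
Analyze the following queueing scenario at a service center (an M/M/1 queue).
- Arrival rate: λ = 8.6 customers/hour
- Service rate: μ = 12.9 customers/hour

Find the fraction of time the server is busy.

Server utilization: ρ = λ/μ
ρ = 8.6/12.9 = 0.6667
The server is busy 66.67% of the time.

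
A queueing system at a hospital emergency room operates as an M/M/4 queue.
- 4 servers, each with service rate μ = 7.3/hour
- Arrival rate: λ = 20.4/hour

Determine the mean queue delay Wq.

Traffic intensity: ρ = λ/(cμ) = 20.4/(4×7.3) = 0.6986
Since ρ = 0.6986 < 1, system is stable.
Offered load a = λ/μ = cρ = 20.4/7.3 = 2.7945
P₀ = [ Σₙ₌₀^3 aⁿ/n! + a^4/(4!(1-ρ)) ]⁻¹
Σ = a^0/0! + a^1/1! + a^2/2! + a^3/3! = 1.0000 + 2.7945 + 3.9047 + 3.6372 = 11.3364
a^4/(4!(1-ρ)) = 60.9859/(24 × 0.30137) = 8.4318
P₀ = 1/(11.3364 + 8.4318) = 0.05059
Lq = P₀·a^4·ρ / (4!(1-ρ)²) = 0.05059 × 60.9859 × 0.6986 / (24 × 0.09082) = 0.9888
Wq = Lq/λ = 0.9888/20.4 = 0.04847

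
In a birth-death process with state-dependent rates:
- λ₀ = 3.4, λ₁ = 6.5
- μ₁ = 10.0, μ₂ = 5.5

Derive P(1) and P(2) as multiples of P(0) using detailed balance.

Balance equations:
State 0: λ₀P₀ = μ₁P₁ → P₁ = (λ₀/μ₁)P₀ = (3.4/10.0)P₀ = 0.3400P₀
State 1: P₂ = (λ₀λ₁)/(μ₁μ₂)P₀ = (3.4×6.5)/(10.0×5.5)P₀ = 0.4018P₀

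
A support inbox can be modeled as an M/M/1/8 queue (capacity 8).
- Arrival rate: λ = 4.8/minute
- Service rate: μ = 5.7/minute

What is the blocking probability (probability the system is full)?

ρ = λ/μ = 4.8/5.7 = 0.842105
P₀ = (1-ρ)/(1-ρ^(K+1)) = (1-0.842105)/(1-0.842105^9) = 0.1579/0.7870 = 0.2006
P_K = P₀×ρ^K = 0.2006 × 0.842105^8 = 0.2006 × 0.2529 = 0.05073
Blocking probability = 5.07%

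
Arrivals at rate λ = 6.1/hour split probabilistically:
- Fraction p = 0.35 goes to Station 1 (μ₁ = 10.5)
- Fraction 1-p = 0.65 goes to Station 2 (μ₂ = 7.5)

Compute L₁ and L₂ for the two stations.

Effective rates: λ₁ = 6.1×0.35 = 2.135, λ₂ = 6.1×0.65 = 3.965
Station 1: ρ₁ = 2.135/10.5 = 0.2033, L₁ = ρ₁/(1-ρ₁) = 0.2033/(1-0.2033) = 0.2552
Station 2: ρ₂ = 3.965/7.5 = 0.528667, L₂ = ρ₂/(1-ρ₂) = 0.528667/(1-0.528667) = 1.1216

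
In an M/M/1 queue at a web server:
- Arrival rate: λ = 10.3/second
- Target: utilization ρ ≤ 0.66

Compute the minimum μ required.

ρ = λ/μ, so μ = λ/ρ
μ ≥ 10.3/0.66 = 15.6061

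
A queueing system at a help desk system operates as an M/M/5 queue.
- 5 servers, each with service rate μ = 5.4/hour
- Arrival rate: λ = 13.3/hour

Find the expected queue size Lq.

Traffic intensity: ρ = λ/(cμ) = 13.3/(5×5.4) = 0.4926
Since ρ = 0.4926 < 1, system is stable.
Offered load a = λ/μ = cρ = 13.3/5.4 = 2.4630
P₀ = [ Σₙ₌₀^4 aⁿ/n! + a^5/(5!(1-ρ)) ]⁻¹
Σ = a^0/0! + a^1/1! + a^2/2! + a^3/3! + a^4/4! = 1.0000 + 2.4630 + 3.0331 + 2.4901 + 1.5333 = 10.5195
a^5/(5!(1-ρ)) = 90.6336/(120 × 0.5074) = 1.4885
P₀ = 1/(10.5195 + 1.4885) = 0.08328
Lq = P₀·a^5·ρ / (5!(1-ρ)²) = 0.08328 × 90.6336 × 0.4926 / (120 × 0.2575) = 0.1203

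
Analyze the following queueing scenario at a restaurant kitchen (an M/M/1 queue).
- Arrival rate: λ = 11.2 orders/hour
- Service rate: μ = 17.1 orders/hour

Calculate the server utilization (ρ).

Server utilization: ρ = λ/μ
ρ = 11.2/17.1 = 0.6550
The server is busy 65.50% of the time.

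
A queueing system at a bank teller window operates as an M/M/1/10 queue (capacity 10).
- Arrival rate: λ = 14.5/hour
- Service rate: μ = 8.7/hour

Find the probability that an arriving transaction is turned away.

ρ = λ/μ = 14.5/8.7 = 1.6667
P₀ = (1-ρ)/(1-ρ^(K+1)) = (1-1.6667)/(1-1.6667^11) = -0.6667/-274.6968 = 0.002427
P_K = P₀×ρ^K = 0.002427 × 1.6667^10 = 0.002427 × 165.4148 = 0.4015
Blocking probability = 40.15%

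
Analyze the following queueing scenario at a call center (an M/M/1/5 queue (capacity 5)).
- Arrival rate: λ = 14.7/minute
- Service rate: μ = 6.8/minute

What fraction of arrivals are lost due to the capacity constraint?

ρ = λ/μ = 14.7/6.8 = 2.1618
P₀ = (1-ρ)/(1-ρ^(K+1)) = (1-2.1618)/(1-2.1618^6) = -1.1618/-101.0688 = 0.01150
P_K = P₀×ρ^K = 0.011495 × 2.1618^5 = 0.011495 × 47.2147 = 0.5427
Blocking probability = 54.27%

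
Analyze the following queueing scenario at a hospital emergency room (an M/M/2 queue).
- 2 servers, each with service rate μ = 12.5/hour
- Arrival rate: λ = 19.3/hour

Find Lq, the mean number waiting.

Traffic intensity: ρ = λ/(cμ) = 19.3/(2×12.5) = 0.7720
Since ρ = 0.7720 < 1, system is stable.
Offered load a = λ/μ = cρ = 19.3/12.5 = 1.5440
P₀ = [ Σₙ₌₀^1 aⁿ/n! + a^2/(2!(1-ρ)) ]⁻¹
Σ = a^0/0! + a^1/1! = 1.0000 + 1.5440 = 2.5440
a^2/(2!(1-ρ)) = 2.3839/(2 × 0.2280) = 5.2279
P₀ = 1/(2.5440 + 5.2279) = 0.1287
Lq = P₀·a^2·ρ / (2!(1-ρ)²) = 0.12867 × 2.3839 × 0.77200 / (2 × 0.051984) = 2.2776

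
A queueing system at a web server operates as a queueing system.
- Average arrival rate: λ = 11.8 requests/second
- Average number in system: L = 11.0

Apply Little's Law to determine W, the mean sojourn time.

Little's Law: L = λW, so W = L/λ
W = 11.0/11.8 = 0.9322 seconds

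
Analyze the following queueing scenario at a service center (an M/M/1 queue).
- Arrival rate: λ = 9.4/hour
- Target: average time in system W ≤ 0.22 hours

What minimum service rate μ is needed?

For M/M/1: W = 1/(μ-λ)
Need W ≤ 0.22, so 1/(μ-λ) ≤ 0.22
μ - λ ≥ 1/0.22 = 4.5455
μ ≥ 9.4 + 4.5455 = 13.9455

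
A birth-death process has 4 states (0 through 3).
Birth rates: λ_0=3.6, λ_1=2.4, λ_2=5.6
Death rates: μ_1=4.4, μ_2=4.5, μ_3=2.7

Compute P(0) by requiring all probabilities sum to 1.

Ratios P(n)/P(0) = (λ₀···λₙ₋₁)/(μ₁···μₙ):
P(1)/P(0) = (3.6)/(4.4) = 0.81818
P(2)/P(0) = (3.6×2.4)/(4.4×4.5) = 0.43636
P(3)/P(0) = (3.6×2.4×5.6)/(4.4×4.5×2.7) = 0.90505

Normalization: ∑ P(n) = 1
P(0) × (1.0000 + 0.81818 + 0.43636 + 0.90505) = 1
P(0) × 3.1596 = 1
P(0) = 1/3.1596 = 0.3165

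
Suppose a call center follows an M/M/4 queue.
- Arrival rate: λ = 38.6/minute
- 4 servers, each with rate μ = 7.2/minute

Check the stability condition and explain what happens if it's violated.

Stability requires ρ = λ/(cμ) < 1
ρ = 38.6/(4 × 7.2) = 38.6/28.80 = 1.3403
Since 1.3403 ≥ 1, the system is UNSTABLE.
Need c > λ/μ = 38.6/7.2 = 5.36.
Minimum servers needed: c = 6.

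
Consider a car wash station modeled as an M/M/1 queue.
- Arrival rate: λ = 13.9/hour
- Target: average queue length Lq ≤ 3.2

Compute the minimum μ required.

For M/M/1: Lq = λ²/(μ(μ-λ))
Need Lq ≤ 3.2, i.e. μ(μ-λ) ≥ λ²/3.2
μ² - 13.9μ - 193.21/3.2 ≥ 0  →  μ² - 13.9μ - 60.37812 ≥ 0
Quadratic formula (positive root): μ = [λ + √(λ² + 4×60.37812)]/2
Discriminant: 193.21 + 4×60.37812 = 434.7225, √434.7225 = 20.8500
μ ≥ (13.9 + 20.8500)/2 = 17.3750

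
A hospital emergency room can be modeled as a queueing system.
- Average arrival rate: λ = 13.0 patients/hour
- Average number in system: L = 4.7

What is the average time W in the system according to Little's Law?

Little's Law: L = λW, so W = L/λ
W = 4.7/13.0 = 0.3615 hours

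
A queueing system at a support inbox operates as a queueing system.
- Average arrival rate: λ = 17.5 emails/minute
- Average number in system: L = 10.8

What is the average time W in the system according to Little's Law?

Little's Law: L = λW, so W = L/λ
W = 10.8/17.5 = 0.6171 minutes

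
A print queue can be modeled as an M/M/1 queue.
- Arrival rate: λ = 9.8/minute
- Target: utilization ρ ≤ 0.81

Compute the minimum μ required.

ρ = λ/μ, so μ = λ/ρ
μ ≥ 9.8/0.81 = 12.0988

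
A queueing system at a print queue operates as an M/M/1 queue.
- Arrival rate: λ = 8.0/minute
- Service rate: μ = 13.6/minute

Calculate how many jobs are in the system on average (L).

ρ = λ/μ = 8.0/13.6 = 0.5882
For M/M/1: L = λ/(μ-λ)
L = 8.0/(13.6-8.0) = 8.0/5.60
L = 1.4286 jobs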